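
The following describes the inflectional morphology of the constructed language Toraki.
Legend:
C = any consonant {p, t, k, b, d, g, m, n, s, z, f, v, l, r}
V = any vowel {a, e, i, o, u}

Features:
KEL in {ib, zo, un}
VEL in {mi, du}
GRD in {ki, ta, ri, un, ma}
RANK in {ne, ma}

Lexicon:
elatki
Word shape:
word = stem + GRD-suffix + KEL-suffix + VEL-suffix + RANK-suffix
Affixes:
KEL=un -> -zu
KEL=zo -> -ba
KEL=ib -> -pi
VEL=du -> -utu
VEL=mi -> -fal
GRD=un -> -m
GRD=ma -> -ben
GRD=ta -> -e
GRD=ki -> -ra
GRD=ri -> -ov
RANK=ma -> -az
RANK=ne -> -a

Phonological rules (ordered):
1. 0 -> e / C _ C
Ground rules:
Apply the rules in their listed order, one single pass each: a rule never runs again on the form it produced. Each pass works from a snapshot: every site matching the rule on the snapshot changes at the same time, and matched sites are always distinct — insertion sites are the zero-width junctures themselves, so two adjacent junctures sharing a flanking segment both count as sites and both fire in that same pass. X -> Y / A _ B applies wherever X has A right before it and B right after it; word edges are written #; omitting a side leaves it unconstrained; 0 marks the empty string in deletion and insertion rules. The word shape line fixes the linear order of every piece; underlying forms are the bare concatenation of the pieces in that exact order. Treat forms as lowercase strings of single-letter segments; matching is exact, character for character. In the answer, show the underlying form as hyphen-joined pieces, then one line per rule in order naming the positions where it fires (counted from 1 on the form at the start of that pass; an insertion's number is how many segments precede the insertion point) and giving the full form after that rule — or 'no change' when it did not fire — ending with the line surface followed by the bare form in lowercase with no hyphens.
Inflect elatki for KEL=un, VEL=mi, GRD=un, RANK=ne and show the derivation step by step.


underlying: elatki-m-zu-fal-a
1. 0 -> e / C _ C: inserts after position(s) 4, 7: elatekimezufala
surface: elatekimezufala


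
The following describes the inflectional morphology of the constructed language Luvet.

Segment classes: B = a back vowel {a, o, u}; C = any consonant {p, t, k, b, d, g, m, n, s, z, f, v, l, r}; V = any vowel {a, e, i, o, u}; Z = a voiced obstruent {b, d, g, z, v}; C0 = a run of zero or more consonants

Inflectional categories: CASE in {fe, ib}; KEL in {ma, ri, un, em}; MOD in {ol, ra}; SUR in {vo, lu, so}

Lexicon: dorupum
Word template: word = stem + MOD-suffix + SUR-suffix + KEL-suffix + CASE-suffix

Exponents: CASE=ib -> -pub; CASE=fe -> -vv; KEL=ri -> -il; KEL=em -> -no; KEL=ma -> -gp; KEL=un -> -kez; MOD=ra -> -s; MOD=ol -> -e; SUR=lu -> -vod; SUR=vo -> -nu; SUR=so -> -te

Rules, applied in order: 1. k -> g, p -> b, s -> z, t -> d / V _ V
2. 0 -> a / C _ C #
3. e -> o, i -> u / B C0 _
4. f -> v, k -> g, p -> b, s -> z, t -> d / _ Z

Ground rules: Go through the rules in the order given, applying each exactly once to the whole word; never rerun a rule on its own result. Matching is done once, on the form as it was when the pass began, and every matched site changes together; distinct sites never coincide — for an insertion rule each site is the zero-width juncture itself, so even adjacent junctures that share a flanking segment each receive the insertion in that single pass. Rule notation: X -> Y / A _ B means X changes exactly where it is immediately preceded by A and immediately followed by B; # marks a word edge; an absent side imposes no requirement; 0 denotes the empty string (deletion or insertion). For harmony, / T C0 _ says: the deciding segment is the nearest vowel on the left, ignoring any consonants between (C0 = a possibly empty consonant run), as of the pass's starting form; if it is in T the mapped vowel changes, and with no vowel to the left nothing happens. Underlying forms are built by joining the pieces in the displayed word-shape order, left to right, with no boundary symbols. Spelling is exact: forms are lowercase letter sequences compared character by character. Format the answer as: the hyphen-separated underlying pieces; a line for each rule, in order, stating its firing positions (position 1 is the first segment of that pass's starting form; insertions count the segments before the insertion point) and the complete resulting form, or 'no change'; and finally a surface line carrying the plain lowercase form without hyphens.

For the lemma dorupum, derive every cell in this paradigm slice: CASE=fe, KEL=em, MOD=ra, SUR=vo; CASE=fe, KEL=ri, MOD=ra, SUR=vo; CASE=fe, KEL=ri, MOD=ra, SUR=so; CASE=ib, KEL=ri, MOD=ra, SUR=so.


cell CASE=fe, KEL=em, MOD=ra, SUR=vo:
underlying: dorupum-s-nu-no-vv
1. k -> g, p -> b, s -> z, t -> d / V _ V: fires at position(s) 5: dorubumsnunovv
2. 0 -> a / C _ C #: inserts after position(s) 13: dorubumsnunovav
3. e -> o, i -> u / B C0 _: no change
4. f -> v, k -> g, p -> b, s -> z, t -> d / _ Z: no change
surface: dorubumsnunovav

cell CASE=fe, KEL=ri, MOD=ra, SUR=vo:
underlying: dorupum-s-nu-il-vv
1. k -> g, p -> b, s -> z, t -> d / V _ V: fires at position(s) 5: dorubumsnuilvv
2. 0 -> a / C _ C #: inserts after position(s) 13: dorubumsnuilvav
3. e -> o, i -> u / B C0 _: fires at position(s) 11: dorubumsnuulvav
4. f -> v, k -> g, p -> b, s -> z, t -> d / _ Z: no change
surface: dorubumsnuulvav

cell CASE=fe, KEL=ri, MOD=ra, SUR=so:
underlying: dorupum-s-te-il-vv
1. k -> g, p -> b, s -> z, t -> d / V _ V: fires at position(s) 5: dorubumsteilvv
2. 0 -> a / C _ C #: inserts after position(s) 13: dorubumsteilvav
3. e -> o, i -> u / B C0 _: fires at position(s) 10: dorubumstoilvav
4. f -> v, k -> g, p -> b, s -> z, t -> d / _ Z: no change
surface: dorubumstoilvav

cell CASE=ib, KEL=ri, MOD=ra, SUR=so:
underlying: dorupum-s-te-il-pub
1. k -> g, p -> b, s -> z, t -> d / V _ V: fires at position(s) 5: dorubumsteilpub
2. 0 -> a / C _ C #: no change
3. e -> o, i -> u / B C0 _: fires at position(s) 10: dorubumstoilpub
4. f -> v, k -> g, p -> b, s -> z, t -> d / _ Z: no change
surface: dorubumstoilpub


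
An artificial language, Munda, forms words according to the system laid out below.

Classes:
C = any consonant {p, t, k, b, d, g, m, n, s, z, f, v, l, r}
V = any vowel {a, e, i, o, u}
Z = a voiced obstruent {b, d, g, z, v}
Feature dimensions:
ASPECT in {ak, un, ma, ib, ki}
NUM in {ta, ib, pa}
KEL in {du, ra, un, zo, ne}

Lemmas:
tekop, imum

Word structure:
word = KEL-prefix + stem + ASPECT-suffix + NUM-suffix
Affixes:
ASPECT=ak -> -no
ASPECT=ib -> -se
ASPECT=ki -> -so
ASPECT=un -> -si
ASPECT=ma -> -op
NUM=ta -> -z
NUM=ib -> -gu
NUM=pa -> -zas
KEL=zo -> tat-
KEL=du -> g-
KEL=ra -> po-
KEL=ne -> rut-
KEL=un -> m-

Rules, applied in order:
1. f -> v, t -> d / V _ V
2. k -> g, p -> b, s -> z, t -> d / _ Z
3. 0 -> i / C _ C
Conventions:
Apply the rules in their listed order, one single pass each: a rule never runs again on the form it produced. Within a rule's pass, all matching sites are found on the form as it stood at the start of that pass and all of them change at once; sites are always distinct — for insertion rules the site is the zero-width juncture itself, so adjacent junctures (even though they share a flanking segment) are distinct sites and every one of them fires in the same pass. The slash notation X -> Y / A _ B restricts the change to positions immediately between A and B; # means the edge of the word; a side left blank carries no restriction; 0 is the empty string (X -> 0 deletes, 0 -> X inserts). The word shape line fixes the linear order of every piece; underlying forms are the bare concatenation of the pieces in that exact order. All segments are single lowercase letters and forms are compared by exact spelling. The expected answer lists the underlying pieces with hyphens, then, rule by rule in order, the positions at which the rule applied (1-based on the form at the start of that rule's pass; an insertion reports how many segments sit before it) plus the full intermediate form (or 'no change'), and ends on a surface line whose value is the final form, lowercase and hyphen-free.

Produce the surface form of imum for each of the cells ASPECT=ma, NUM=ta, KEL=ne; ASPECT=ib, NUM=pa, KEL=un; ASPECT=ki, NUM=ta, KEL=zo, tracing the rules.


cell ASPECT=ma, NUM=ta, KEL=ne:
underlying: rut-imum-op-z
1. f -> v, t -> d / V _ V: fires at position(s) 3: rudimumopz
2. k -> g, p -> b, s -> z, t -> d / _ Z: fires at position(s) 9: rudimumobz
3. 0 -> i / C _ C: inserts after position(s) 9: rudimumobiz
surface: rudimumobiz

cell ASPECT=ib, NUM=pa, KEL=un:
underlying: m-imum-se-zas
1. f -> v, t -> d / V _ V: no change
2. k -> g, p -> b, s -> z, t -> d / _ Z: no change
3. 0 -> i / C _ C: inserts after position(s) 5: mimumisezas
surface: mimumisezas

cell ASPECT=ki, NUM=ta, KEL=zo:
underlying: tat-imum-so-z
1. f -> v, t -> d / V _ V: fires at position(s) 3: tadimumsoz
2. k -> g, p -> b, s -> z, t -> d / _ Z: no change
3. 0 -> i / C _ C: inserts after position(s) 7: tadimumisoz
surface: tadimumisoz


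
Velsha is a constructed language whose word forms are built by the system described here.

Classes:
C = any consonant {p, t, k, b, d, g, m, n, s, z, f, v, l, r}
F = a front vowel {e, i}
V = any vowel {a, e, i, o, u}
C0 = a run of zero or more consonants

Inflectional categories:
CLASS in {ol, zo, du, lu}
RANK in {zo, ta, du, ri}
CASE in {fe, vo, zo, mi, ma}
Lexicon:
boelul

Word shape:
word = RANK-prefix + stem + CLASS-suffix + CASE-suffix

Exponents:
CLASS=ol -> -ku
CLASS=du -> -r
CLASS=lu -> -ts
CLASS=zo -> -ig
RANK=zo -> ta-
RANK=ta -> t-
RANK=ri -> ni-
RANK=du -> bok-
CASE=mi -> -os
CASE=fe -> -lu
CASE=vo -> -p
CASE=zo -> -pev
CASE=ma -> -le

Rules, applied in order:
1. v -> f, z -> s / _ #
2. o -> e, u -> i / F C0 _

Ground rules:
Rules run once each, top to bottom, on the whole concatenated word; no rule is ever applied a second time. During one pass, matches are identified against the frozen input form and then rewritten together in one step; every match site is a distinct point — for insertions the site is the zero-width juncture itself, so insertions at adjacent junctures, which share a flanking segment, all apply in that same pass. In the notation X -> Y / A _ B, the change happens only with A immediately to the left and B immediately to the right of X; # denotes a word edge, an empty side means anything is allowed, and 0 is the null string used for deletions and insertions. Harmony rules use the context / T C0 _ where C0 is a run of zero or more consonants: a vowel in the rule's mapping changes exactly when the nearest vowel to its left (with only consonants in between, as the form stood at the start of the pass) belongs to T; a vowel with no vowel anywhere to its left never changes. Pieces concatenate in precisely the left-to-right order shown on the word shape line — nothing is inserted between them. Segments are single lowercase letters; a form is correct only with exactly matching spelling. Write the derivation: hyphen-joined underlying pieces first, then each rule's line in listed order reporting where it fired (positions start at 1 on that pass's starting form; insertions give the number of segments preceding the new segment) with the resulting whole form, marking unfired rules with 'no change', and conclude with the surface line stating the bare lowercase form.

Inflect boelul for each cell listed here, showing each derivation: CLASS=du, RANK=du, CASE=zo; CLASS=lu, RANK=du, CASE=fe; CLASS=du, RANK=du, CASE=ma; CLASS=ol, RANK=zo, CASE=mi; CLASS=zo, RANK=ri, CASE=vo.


cell CLASS=du, RANK=du, CASE=zo:
underlying: bok-boelul-r-pev
1. v -> f, z -> s / _ #: fires at position(s) 13: bokboelulrpef
2. o -> e, u -> i / F C0 _: fires at position(s) 8: bokboelilrpef
surface: bokboelilrpef

cell CLASS=lu, RANK=du, CASE=fe:
underlying: bok-boelul-ts-lu
1. v -> f, z -> s / _ #: no change
2. o -> e, u -> i / F C0 _: fires at position(s) 8: bokboeliltslu
surface: bokboeliltslu

cell CLASS=du, RANK=du, CASE=ma:
underlying: bok-boelul-r-le
1. v -> f, z -> s / _ #: no change
2. o -> e, u -> i / F C0 _: fires at position(s) 8: bokboelilrle
surface: bokboelilrle

cell CLASS=ol, RANK=zo, CASE=mi:
underlying: ta-boelul-ku-os
1. v -> f, z -> s / _ #: no change
2. o -> e, u -> i / F C0 _: fires at position(s) 7: taboelilkuos
surface: taboelilkuos

cell CLASS=zo, RANK=ri, CASE=vo:
underlying: ni-boelul-ig-p
1. v -> f, z -> s / _ #: no change
2. o -> e, u -> i / F C0 _: fires at position(s) 4, 7: nibeeliligp
surface: nibeeliligp


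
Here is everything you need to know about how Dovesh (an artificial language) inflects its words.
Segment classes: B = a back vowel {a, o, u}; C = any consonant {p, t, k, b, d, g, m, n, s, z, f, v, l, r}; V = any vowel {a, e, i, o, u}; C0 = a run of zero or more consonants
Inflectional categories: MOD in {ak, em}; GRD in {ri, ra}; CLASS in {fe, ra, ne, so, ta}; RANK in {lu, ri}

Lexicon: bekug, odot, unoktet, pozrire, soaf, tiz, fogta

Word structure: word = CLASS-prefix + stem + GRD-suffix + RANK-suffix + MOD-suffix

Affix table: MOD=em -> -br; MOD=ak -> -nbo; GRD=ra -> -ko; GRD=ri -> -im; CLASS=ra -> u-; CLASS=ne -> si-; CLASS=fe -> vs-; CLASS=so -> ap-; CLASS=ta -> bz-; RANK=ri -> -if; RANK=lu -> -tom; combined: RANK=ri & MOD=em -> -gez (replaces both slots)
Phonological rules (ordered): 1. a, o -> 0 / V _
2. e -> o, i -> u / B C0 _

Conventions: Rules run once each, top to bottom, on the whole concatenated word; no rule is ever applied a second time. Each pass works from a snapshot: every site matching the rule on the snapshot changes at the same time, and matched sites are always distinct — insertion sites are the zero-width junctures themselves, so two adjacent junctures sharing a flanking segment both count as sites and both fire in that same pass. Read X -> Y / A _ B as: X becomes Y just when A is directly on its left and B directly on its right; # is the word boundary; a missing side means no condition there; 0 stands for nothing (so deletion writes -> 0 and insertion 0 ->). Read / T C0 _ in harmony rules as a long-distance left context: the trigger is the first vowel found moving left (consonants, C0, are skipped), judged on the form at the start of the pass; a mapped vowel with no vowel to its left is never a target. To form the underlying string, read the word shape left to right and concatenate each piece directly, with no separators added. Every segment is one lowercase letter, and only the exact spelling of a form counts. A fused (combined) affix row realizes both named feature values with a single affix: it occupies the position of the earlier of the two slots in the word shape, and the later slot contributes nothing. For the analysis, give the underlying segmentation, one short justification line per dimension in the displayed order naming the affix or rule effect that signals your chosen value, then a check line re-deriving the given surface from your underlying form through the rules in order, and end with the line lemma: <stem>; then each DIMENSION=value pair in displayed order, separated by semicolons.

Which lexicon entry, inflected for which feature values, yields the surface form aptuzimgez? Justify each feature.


underlying: ap-tiz-im-gez
MOD=em - signalled by the combined affix row
GRD=ri - signalled by the affix -im
CLASS=so - signalled by the affix ap-
RANK=ri - signalled by the combined affix row
check: aptizimgez -> aptizimgez -> aptuzimgez
lemma: tiz; MOD=em; GRD=ri; CLASS=so; RANK=ri


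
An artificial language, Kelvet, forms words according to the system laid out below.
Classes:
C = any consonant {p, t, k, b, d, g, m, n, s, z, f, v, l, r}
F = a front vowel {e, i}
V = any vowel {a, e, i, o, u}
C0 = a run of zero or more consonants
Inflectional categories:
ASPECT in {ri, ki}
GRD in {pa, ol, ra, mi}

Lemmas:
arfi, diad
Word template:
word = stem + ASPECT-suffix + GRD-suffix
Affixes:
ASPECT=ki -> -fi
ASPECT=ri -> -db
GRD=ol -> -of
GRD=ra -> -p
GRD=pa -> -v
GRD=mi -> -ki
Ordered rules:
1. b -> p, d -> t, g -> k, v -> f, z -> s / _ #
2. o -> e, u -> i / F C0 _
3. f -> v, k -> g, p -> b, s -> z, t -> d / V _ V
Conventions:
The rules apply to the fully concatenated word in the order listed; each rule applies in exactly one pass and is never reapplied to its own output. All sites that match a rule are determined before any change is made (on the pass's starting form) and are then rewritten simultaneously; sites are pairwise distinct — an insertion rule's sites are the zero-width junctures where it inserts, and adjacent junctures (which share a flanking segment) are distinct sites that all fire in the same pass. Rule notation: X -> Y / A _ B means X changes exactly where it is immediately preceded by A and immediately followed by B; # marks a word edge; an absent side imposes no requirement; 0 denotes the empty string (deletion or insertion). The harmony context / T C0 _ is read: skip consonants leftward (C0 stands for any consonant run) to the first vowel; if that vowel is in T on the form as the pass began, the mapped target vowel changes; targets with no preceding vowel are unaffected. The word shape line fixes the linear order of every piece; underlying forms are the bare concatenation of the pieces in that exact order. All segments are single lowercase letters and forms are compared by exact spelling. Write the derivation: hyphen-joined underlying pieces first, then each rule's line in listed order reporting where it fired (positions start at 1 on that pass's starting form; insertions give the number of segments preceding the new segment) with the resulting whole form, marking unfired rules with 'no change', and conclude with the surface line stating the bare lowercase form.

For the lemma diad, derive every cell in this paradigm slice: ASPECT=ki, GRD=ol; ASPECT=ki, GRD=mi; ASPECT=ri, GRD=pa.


cell ASPECT=ki, GRD=ol:
underlying: diad-fi-of
1. b -> p, d -> t, g -> k, v -> f, z -> s / _ #: no change
2. o -> e, u -> i / F C0 _: fires at position(s) 7: diadfief
3. f -> v, k -> g, p -> b, s -> z, t -> d / V _ V: no change
surface: diadfief

cell ASPECT=ki, GRD=mi:
underlying: diad-fi-ki
1. b -> p, d -> t, g -> k, v -> f, z -> s / _ #: no change
2. o -> e, u -> i / F C0 _: no change
3. f -> v, k -> g, p -> b, s -> z, t -> d / V _ V: fires at position(s) 7: diadfigi
surface: diadfigi

cell ASPECT=ri, GRD=pa:
underlying: diad-db-v
1. b -> p, d -> t, g -> k, v -> f, z -> s / _ #: fires at position(s) 7: diaddbf
2. o -> e, u -> i / F C0 _: no change
3. f -> v, k -> g, p -> b, s -> z, t -> d / V _ V: no change
surface: diaddbf


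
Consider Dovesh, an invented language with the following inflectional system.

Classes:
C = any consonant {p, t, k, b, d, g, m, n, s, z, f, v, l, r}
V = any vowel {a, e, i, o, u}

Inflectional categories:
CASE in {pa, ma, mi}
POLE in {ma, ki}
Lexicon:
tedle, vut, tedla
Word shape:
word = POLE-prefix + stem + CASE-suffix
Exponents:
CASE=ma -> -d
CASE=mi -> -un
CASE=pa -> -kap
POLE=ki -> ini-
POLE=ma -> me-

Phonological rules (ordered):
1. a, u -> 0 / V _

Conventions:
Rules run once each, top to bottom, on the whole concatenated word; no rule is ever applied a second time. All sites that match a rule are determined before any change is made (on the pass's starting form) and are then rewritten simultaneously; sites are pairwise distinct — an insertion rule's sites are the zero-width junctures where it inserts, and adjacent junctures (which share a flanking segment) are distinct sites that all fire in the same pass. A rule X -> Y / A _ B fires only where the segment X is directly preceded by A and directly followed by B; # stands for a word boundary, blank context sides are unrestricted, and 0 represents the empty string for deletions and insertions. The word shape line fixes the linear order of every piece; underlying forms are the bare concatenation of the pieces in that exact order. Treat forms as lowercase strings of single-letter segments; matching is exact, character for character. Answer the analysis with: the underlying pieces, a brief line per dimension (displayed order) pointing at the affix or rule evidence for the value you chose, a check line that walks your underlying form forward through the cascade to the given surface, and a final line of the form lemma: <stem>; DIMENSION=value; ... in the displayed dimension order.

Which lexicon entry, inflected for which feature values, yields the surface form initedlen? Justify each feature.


underlying: ini-tedle-un
CASE=mi - signalled by the affix -un
POLE=ki - signalled by the affix ini-
check: initedleun -> initedlen
lemma: tedle; CASE=mi; POLE=ki


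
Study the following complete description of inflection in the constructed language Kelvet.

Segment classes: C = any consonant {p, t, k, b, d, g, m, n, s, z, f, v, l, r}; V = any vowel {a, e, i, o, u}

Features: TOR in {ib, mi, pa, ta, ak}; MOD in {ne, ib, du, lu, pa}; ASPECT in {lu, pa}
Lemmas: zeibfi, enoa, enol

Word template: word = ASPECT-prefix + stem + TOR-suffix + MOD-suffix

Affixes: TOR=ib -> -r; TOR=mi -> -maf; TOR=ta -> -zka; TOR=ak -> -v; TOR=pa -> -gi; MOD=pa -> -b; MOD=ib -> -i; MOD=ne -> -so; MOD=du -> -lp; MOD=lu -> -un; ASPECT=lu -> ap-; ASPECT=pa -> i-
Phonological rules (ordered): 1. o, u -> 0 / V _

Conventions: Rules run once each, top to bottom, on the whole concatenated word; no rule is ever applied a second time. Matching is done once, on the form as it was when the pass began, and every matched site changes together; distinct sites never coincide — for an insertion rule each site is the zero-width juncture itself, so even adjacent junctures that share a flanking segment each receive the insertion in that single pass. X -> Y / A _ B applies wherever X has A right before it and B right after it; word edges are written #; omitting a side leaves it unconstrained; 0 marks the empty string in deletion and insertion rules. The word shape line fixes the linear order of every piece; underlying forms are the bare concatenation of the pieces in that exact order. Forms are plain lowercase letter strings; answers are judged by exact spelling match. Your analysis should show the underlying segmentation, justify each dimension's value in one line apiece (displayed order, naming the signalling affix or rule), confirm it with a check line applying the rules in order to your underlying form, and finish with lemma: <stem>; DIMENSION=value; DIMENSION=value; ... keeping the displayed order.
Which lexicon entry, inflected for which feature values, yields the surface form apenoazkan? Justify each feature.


underlying: ap-enoa-zka-un
TOR=ta - signalled by the affix -zka
MOD=lu - signalled by the affix -un
ASPECT=lu - signalled by the affix ap-
check: apenoazkaun -> apenoazkan
lemma: enoa; TOR=ta; MOD=lu; ASPECT=lu


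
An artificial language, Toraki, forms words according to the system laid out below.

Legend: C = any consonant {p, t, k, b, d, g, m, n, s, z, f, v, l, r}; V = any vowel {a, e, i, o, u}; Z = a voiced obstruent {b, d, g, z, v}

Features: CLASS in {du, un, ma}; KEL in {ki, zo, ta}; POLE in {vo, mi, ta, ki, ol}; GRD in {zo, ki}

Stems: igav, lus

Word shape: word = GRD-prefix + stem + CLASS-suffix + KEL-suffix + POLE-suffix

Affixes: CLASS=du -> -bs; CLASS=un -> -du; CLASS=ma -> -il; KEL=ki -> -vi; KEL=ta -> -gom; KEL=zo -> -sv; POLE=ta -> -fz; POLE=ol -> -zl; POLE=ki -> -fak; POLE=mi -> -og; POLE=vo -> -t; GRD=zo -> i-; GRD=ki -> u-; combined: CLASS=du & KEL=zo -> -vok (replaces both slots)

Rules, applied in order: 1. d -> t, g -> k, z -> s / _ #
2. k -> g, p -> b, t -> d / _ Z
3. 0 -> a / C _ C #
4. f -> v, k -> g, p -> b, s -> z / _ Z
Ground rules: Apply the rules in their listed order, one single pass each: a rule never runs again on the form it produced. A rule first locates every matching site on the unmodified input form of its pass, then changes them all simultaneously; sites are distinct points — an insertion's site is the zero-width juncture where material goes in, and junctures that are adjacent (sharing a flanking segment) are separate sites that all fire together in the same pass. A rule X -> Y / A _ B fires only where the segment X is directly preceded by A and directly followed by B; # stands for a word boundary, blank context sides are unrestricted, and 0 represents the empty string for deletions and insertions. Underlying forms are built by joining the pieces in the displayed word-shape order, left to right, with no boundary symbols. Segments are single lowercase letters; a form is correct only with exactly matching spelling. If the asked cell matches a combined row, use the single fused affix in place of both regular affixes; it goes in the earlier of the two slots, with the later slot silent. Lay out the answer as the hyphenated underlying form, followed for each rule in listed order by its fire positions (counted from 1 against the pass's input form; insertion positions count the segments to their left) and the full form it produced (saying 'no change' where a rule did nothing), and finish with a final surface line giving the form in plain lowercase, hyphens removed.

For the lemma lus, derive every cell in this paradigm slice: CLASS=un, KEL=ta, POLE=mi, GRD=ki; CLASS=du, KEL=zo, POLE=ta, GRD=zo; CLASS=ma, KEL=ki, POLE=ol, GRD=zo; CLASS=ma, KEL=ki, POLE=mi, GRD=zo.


cell CLASS=un, KEL=ta, POLE=mi, GRD=ki:
underlying: u-lus-du-gom-og
1. d -> t, g -> k, z -> s / _ #: fires at position(s) 11: ulusdugomok
2. k -> g, p -> b, t -> d / _ Z: no change
3. 0 -> a / C _ C #: no change
4. f -> v, k -> g, p -> b, s -> z / _ Z: fires at position(s) 4: uluzdugomok
surface: uluzdugomok

cell CLASS=du, KEL=zo, POLE=ta, GRD=zo:
underlying: i-lus-vok-fz
1. d -> t, g -> k, z -> s / _ #: fires at position(s) 9: ilusvokfs
2. k -> g, p -> b, t -> d / _ Z: no change
3. 0 -> a / C _ C #: inserts after position(s) 8: ilusvokfas
4. f -> v, k -> g, p -> b, s -> z / _ Z: fires at position(s) 4: iluzvokfas
surface: iluzvokfas

cell CLASS=ma, KEL=ki, POLE=ol, GRD=zo:
underlying: i-lus-il-vi-zl
1. d -> t, g -> k, z -> s / _ #: no change
2. k -> g, p -> b, t -> d / _ Z: no change
3. 0 -> a / C _ C #: inserts after position(s) 9: ilusilvizal
4. f -> v, k -> g, p -> b, s -> z / _ Z: no change
surface: ilusilvizal

cell CLASS=ma, KEL=ki, POLE=mi, GRD=zo:
underlying: i-lus-il-vi-og
1. d -> t, g -> k, z -> s / _ #: fires at position(s) 10: ilusilviok
2. k -> g, p -> b, t -> d / _ Z: no change
3. 0 -> a / C _ C #: no change
4. f -> v, k -> g, p -> b, s -> z / _ Z: no change
surface: ilusilviok


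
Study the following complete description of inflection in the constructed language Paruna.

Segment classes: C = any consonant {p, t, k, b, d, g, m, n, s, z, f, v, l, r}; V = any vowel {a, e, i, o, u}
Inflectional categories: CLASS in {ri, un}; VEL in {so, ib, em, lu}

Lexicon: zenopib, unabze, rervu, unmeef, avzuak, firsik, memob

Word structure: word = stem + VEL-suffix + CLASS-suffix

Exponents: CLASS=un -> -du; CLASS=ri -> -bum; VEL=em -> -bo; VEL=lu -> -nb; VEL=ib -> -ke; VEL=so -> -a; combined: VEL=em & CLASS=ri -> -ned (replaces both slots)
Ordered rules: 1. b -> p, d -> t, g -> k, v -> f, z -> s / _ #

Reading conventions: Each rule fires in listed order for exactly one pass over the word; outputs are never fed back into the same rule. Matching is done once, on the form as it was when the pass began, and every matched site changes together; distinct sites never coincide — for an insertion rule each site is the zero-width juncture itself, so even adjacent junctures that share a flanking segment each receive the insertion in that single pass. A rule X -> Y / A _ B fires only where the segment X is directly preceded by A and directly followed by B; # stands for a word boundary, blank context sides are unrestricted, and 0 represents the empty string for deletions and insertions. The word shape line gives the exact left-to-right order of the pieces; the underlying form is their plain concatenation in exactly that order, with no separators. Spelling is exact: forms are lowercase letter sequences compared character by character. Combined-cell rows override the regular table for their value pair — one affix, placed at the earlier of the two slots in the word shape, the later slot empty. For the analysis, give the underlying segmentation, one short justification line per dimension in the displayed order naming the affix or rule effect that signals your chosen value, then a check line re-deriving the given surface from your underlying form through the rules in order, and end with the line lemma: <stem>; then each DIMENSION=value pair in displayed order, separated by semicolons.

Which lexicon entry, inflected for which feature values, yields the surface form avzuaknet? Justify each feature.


underlying: avzuak-ned
CLASS=ri - signalled by the combined affix row
VEL=em - signalled by the combined affix row
check: avzuakned -> avzuaknet
lemma: avzuak; CLASS=ri; VEL=em


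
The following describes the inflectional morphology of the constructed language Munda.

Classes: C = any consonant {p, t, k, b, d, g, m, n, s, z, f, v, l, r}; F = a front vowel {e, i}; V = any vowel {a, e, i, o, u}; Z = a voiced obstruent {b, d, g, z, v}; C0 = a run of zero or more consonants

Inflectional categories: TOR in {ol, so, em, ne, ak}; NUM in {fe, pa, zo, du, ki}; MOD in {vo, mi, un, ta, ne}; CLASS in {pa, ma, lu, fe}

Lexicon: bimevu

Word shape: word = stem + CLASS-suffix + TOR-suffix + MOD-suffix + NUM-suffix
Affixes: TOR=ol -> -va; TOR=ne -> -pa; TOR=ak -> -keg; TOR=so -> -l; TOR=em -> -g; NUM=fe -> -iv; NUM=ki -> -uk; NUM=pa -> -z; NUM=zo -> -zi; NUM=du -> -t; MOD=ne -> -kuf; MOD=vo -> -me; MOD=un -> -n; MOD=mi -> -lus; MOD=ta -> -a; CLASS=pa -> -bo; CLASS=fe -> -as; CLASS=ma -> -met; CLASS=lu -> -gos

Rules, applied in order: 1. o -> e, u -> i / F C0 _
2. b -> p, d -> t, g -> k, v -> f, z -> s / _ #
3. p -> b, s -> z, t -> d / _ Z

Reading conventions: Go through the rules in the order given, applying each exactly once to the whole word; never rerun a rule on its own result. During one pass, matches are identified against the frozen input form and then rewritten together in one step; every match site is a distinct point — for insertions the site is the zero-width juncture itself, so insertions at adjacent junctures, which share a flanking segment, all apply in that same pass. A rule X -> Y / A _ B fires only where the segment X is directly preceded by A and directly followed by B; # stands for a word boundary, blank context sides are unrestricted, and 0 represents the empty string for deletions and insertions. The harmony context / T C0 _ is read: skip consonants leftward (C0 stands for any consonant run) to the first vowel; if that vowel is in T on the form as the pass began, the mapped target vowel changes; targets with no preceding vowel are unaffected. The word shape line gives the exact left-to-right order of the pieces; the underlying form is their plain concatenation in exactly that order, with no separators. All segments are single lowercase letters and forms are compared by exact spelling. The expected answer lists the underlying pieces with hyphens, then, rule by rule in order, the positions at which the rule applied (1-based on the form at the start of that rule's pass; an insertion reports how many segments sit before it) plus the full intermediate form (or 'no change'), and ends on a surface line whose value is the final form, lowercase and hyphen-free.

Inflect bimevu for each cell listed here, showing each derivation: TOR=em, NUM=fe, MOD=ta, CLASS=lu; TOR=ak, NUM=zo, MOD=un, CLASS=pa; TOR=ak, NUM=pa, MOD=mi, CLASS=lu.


cell TOR=em, NUM=fe, MOD=ta, CLASS=lu:
underlying: bimevu-gos-g-a-iv
1. o -> e, u -> i / F C0 _: fires at position(s) 6: bimevigosgaiv
2. b -> p, d -> t, g -> k, v -> f, z -> s / _ #: fires at position(s) 13: bimevigosgaif
3. p -> b, s -> z, t -> d / _ Z: fires at position(s) 9: bimevigozgaif
surface: bimevigozgaif

cell TOR=ak, NUM=zo, MOD=un, CLASS=pa:
underlying: bimevu-bo-keg-n-zi
1. o -> e, u -> i / F C0 _: fires at position(s) 6: bimevibokegnzi
2. b -> p, d -> t, g -> k, v -> f, z -> s / _ #: no change
3. p -> b, s -> z, t -> d / _ Z: no change
surface: bimevibokegnzi

cell TOR=ak, NUM=pa, MOD=mi, CLASS=lu:
underlying: bimevu-gos-keg-lus-z
1. o -> e, u -> i / F C0 _: fires at position(s) 6, 14: bimevigoskeglisz
2. b -> p, d -> t, g -> k, v -> f, z -> s / _ #: fires at position(s) 16: bimevigoskegliss
3. p -> b, s -> z, t -> d / _ Z: no change
surface: bimevigoskegliss


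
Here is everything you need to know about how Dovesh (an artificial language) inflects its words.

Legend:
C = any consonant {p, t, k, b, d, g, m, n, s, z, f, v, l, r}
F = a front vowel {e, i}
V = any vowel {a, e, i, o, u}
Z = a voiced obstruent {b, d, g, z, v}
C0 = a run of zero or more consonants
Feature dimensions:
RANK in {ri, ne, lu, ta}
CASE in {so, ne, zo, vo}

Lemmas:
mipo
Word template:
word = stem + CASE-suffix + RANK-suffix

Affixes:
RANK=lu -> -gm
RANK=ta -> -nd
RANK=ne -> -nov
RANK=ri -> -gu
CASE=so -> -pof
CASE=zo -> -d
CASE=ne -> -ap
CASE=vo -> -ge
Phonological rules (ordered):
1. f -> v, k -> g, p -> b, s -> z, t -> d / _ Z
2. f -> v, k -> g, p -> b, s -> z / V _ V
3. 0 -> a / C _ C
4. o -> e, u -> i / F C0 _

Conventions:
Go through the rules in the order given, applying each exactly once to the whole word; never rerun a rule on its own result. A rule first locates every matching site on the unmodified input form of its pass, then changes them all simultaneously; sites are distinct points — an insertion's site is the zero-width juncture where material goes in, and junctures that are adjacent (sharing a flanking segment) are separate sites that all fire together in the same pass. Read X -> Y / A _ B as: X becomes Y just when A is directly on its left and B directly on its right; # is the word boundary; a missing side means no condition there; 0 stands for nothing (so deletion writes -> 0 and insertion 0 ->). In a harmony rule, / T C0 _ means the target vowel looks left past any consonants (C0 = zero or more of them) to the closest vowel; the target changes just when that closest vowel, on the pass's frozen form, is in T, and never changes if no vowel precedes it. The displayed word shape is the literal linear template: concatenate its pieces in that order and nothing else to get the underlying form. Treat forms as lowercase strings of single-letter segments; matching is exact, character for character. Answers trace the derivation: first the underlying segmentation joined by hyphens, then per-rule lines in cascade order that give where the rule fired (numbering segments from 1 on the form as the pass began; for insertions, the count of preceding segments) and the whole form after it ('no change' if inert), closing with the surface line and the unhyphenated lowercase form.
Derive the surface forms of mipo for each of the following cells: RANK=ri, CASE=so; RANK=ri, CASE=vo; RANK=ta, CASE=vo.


cell RANK=ri, CASE=so:
underlying: mipo-pof-gu
1. f -> v, k -> g, p -> b, s -> z, t -> d / _ Z: fires at position(s) 7: mipopovgu
2. f -> v, k -> g, p -> b, s -> z / V _ V: fires at position(s) 3, 5: mibobovgu
3. 0 -> a / C _ C: inserts after position(s) 7: mibobovagu
4. o -> e, u -> i / F C0 _: fires at position(s) 4: mibebovagu
surface: mibebovagu

cell RANK=ri, CASE=vo:
underlying: mipo-ge-gu
1. f -> v, k -> g, p -> b, s -> z, t -> d / _ Z: no change
2. f -> v, k -> g, p -> b, s -> z / V _ V: fires at position(s) 3: mibogegu
3. 0 -> a / C _ C: no change
4. o -> e, u -> i / F C0 _: fires at position(s) 4, 8: mibegegi
surface: mibegegi

cell RANK=ta, CASE=vo:
underlying: mipo-ge-nd
1. f -> v, k -> g, p -> b, s -> z, t -> d / _ Z: no change
2. f -> v, k -> g, p -> b, s -> z / V _ V: fires at position(s) 3: mibogend
3. 0 -> a / C _ C: inserts after position(s) 7: mibogenad
4. o -> e, u -> i / F C0 _: fires at position(s) 4: mibegenad
surface: mibegenad


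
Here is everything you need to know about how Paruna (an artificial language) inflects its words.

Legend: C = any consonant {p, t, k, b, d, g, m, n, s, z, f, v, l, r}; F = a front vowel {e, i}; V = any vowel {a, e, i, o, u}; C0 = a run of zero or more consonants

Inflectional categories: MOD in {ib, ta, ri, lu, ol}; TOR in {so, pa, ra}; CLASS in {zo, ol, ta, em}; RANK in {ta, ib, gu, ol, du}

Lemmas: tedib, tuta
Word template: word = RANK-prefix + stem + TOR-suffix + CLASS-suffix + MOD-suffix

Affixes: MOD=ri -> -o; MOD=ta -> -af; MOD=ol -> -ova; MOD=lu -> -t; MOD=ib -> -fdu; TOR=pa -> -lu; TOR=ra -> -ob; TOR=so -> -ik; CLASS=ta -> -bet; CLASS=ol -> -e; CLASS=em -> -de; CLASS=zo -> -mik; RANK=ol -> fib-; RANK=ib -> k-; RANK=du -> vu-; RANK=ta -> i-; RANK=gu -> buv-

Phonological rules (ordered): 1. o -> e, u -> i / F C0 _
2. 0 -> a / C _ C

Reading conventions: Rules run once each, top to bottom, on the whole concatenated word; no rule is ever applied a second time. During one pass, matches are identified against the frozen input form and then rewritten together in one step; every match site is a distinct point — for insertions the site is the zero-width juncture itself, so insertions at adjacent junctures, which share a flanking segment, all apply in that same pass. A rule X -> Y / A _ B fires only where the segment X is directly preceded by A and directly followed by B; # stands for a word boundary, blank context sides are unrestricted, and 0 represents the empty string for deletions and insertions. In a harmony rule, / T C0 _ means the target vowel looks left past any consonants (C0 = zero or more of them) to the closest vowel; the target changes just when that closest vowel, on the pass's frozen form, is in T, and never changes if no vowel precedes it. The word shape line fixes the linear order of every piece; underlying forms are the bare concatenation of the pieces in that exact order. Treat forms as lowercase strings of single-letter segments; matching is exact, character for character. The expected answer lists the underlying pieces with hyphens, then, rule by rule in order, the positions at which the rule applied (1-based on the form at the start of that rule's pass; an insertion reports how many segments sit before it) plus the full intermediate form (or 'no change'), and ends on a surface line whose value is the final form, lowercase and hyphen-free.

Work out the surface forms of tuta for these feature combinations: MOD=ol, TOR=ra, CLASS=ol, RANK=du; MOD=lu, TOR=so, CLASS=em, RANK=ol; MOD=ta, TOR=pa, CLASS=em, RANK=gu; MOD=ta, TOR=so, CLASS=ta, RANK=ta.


cell MOD=ol, TOR=ra, CLASS=ol, RANK=du:
underlying: vu-tuta-ob-e-ova
1. o -> e, u -> i / F C0 _: fires at position(s) 10: vututaobeeva
2. 0 -> a / C _ C: no change
surface: vututaobeeva

cell MOD=lu, TOR=so, CLASS=em, RANK=ol:
underlying: fib-tuta-ik-de-t
1. o -> e, u -> i / F C0 _: fires at position(s) 5: fibtitaikdet
2. 0 -> a / C _ C: inserts after position(s) 3, 9: fibatitaikadet
surface: fibatitaikadet

cell MOD=ta, TOR=pa, CLASS=em, RANK=gu:
underlying: buv-tuta-lu-de-af
1. o -> e, u -> i / F C0 _: no change
2. 0 -> a / C _ C: inserts after position(s) 3: buvatutaludeaf
surface: buvatutaludeaf

cell MOD=ta, TOR=so, CLASS=ta, RANK=ta:
underlying: i-tuta-ik-bet-af
1. o -> e, u -> i / F C0 _: fires at position(s) 3: ititaikbetaf
2. 0 -> a / C _ C: inserts after position(s) 7: ititaikabetaf
surface: ititaikabetaf


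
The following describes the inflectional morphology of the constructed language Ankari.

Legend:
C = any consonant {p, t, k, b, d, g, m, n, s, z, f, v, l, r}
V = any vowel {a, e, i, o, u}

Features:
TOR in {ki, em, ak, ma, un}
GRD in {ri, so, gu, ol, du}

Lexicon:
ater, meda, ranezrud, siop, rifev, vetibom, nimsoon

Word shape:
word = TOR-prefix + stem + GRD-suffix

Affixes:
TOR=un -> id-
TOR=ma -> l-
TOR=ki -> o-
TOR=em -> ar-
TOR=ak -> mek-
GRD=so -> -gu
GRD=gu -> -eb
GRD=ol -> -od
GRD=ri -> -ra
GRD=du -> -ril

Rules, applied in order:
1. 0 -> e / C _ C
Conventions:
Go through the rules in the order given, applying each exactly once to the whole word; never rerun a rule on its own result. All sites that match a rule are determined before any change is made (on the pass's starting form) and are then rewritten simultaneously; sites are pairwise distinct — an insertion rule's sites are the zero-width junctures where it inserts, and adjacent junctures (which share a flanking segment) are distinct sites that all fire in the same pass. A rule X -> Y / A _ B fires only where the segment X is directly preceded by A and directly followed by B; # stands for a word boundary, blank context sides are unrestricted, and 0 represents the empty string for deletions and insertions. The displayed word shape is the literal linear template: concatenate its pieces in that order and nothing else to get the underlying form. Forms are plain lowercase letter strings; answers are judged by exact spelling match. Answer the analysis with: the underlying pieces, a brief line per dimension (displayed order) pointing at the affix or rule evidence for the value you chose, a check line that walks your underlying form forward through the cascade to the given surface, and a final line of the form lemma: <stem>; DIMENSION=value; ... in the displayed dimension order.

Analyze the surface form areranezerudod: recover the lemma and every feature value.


underlying: ar-ranezrud-od
TOR=em - signalled by the affix ar-
GRD=ol - signalled by the affix -od
check: arranezrudod -> areranezerudod
lemma: ranezrud; TOR=em; GRD=ol
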